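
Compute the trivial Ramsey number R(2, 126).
R(2, 126) = 126

R(2, k) = k for all k ≥ 2: in a 2-colouring of K_k, either some edge is red (a red K_2) or all edges are blue (a blue K_k). And K_{125} coloured all-blue has no blue K_126, so R(2, 126) > 125. Hence R(2, 126) = 126.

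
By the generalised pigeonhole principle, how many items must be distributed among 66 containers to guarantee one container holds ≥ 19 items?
n = (19 − 1)·66 + 1 = 1189

By the generalised pigeonhole principle, to guarantee some box contains ≥ r objects we need more than (r − 1) · k objects total. Threshold: n = (r − 1) · k + 1. With r = 19 and k = 66: n = 18 · 66 + 1 = 1188 + 1 = 1189. For n = 1188 = 18 · 66, we can put exactly 18 objects in every box, avoiding 19 in any single one — so 1189 is tight.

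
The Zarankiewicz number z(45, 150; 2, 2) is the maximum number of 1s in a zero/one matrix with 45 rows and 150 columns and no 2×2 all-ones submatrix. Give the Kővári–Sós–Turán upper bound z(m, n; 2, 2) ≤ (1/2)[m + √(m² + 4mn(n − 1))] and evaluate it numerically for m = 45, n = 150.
z(45, 150; 2, 2) ≤ (1/2)[45 + √(45² + 4·45·150·149)] = (1/2)[45 + √4025025] = 1025.6232

Kővári–Sós–Turán: let r_1, ..., r_45 be the row sums and z = Σ r_i the total number of 1s. Each pair of columns can share at most one row with both entries 1 (else a 2×2 all-ones block appears), so Σ_i C(r_i, 2) ≤ C(150, 2) = 11175. By convexity Σ_i C(r_i, 2) ≥ 45·C(z/45, 2) = z(z − 45)/(2·45), giving z² − 45z − 45·150·149 ≤ 0 and hence z ≤ (1/2)[45 + √(2025 + 4·1005750)] = (1/2)[45 + √4025025] ≈ (1/2)(45 + 2006.2465) = 1025.6232.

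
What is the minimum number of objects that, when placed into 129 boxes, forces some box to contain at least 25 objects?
n = (25 − 1)·129 + 1 = 3097

By the generalised pigeonhole principle, to guarantee some box contains ≥ r objects we need more than (r − 1) · k objects total. Threshold: n = (r − 1) · k + 1. With r = 25 and k = 129: n = 24 · 129 + 1 = 3096 + 1 = 3097. For n = 3096 = 24 · 129, we can put exactly 24 objects in every box, avoiding 25 in any single one — so 3097 is tight.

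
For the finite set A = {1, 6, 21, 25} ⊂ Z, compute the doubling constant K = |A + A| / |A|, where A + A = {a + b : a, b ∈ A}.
K = |A + A| / |A| = 10/4 = 5/2

Enumerate A + A = {a + b : a, b ∈ A}. With |A| = 4, there are |A|^2 = 16 ordered sum pairs; collecting distinct values, A + A = {2, 7, 12, 22, 26, 27, 31, 42, 46, 50}, so |A + A| = 10. Thus K = 10/4 = 5/2. For comparison, the minimum possible |A + A| over all 4-element sets is 2·4 − 1 = 7 (so min K = 7/4), attained only by arithmetic progressions.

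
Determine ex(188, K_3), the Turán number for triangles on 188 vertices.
ex(188, K_3) = ⌊188^2/4⌋ = 8836

Mantel (1907): a triangle-free graph on n vertices has at most ⌊n^2/4⌋ edges, with equality for the complete bipartite graph K_{⌊n/2⌋, ⌈n/2⌉}. For n = 188: ⌊188^2/4⌋ = ⌊35344/4⌋ = 8836. The extremal graph is K_{94, 94}, which has 94·94 = 8836 edges.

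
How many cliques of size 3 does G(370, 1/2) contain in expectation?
E[# K_3] = C(370, 3) · (1/2)^C(3, 2) = 8373840 / 2^3 = 1046730

For each 3-subset S of vertices (there are C(370, 3) = 8373840 such S), let X_S = 1 if S induces a K_3 (all C(3, 2) = 3 edges present). Then P(X_S = 1) = (1/2)^3 = 1/8. By linearity of expectation, E[# K_3] = C(370, 3) · (1/2)^3 = 8373840 / 8 = 1046730.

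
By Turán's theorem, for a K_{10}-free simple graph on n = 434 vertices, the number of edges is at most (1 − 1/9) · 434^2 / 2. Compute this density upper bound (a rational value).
Turán density bound = (8/9) · 434^2/2 = 753424/9 ≈ 83713.7778

Turán's theorem: ex(n, K_{r+1}) is achieved by the complete r-partite Turán graph T(n, r) with parts as balanced as possible, and is at most (1 − 1/r) · n^2/2. For r = 9, n = 434: the density bound is (8/9) · 188356/2 = 753424/9 ≈ 83713.7778. The integer-valued extremum is e(T(434, 9)) = 83713, which is strictly less than the density bound 753424/9 since 9 ∤ 434 (the parts of T(434, 9) cannot all be equal).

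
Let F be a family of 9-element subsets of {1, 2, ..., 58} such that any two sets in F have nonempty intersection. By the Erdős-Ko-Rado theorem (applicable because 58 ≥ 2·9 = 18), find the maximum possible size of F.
max |F| = C(57, 8) = 1652411475

Erdős-Ko-Rado (1961): when n ≥ 2k, max |F| = C(n−1, k−1). The bound is attained by the star {A : i ∈ A} for any fixed i ∈ [n]. Here C(58−1, 9−1) = C(57, 8) = 1652411475.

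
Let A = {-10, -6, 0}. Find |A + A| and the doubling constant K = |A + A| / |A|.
K = |A + A| / |A| = 6/3 = 2

Enumerate A + A = {a + b : a, b ∈ A}. With |A| = 3, there are |A|^2 = 9 ordered sum pairs; collecting distinct values, A + A = {-20, -16, -12, -10, -6, 0}, so |A + A| = 6. Thus K = 6/3 = 2. For comparison, the minimum possible |A + A| over all 3-element sets is 2·3 − 1 = 5 (so min K = 5/3), attained only by arithmetic progressions.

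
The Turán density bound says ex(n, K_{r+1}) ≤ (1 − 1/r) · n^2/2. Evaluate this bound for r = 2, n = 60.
Turán density bound = (1/2) · 60^2/2 = 900

Turán's theorem: ex(n, K_{r+1}) is achieved by the complete r-partite Turán graph T(n, r) with parts as balanced as possible, and is at most (1 − 1/r) · n^2/2. For r = 2, n = 60: the density bound is (1/2) · 3600/2 = 900. Since 2 ∣ 60, the Turán graph T(60, 2) has parts of equal size 30, and its edge count e(T(60, 2)) = 900 attains the density bound exactly.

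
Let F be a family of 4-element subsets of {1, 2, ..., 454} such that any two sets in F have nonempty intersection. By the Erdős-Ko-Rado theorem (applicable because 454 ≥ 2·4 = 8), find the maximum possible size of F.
max |F| = C(453, 3) = 15390826

Erdős-Ko-Rado (1961): when n ≥ 2k, max |F| = C(n−1, k−1). The bound is attained by the star {A : i ∈ A} for any fixed i ∈ [n]. Here C(454−1, 4−1) = C(453, 3) = 15390826.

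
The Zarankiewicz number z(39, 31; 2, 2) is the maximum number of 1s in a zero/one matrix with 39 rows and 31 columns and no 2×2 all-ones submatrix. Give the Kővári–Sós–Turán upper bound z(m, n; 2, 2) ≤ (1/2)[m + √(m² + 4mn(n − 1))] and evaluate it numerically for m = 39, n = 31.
z(39, 31; 2, 2) ≤ (1/2)[39 + √(39² + 4·39·31·30)] = (1/2)[39 + √146601] = 210.9426

Kővári–Sós–Turán: let r_1, ..., r_39 be the row sums and z = Σ r_i the total number of 1s. Each pair of columns can share at most one row with both entries 1 (else a 2×2 all-ones block appears), so Σ_i C(r_i, 2) ≤ C(31, 2) = 465. By convexity Σ_i C(r_i, 2) ≥ 39·C(z/39, 2) = z(z − 39)/(2·39), giving z² − 39z − 39·31·30 ≤ 0 and hence z ≤ (1/2)[39 + √(1521 + 4·36270)] = (1/2)[39 + √146601] ≈ (1/2)(39 + 382.8851) = 210.9426.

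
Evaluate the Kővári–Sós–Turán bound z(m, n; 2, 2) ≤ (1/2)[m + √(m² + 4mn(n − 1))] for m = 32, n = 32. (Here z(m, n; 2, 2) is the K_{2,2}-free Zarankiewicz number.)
z(32, 32; 2, 2) ≤ (1/2)[32 + √(32² + 4·32·32·31)] = (1/2)[32 + √128000] = 194.8854

Kővári–Sós–Turán: let r_1, ..., r_32 be the row sums and z = Σ r_i the total number of 1s. Each pair of columns can share at most one row with both entries 1 (else a 2×2 all-ones block appears), so Σ_i C(r_i, 2) ≤ C(32, 2) = 496. By convexity Σ_i C(r_i, 2) ≥ 32·C(z/32, 2) = z(z − 32)/(2·32), giving z² − 32z − 32·32·31 ≤ 0 and hence z ≤ (1/2)[32 + √(1024 + 4·31744)] = (1/2)[32 + √128000] ≈ (1/2)(32 + 357.7709) = 194.8854.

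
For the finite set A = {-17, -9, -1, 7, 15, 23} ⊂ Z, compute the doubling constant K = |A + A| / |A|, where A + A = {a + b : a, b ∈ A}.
K = |A + A| / |A| = 11/6

Enumerate A + A = {a + b : a, b ∈ A}. With |A| = 6, there are |A|^2 = 36 ordered sum pairs; collecting distinct values, A + A = {-34, -26, -18, -10, -2, 6, 14, 22, 30, 38, 46}, so |A + A| = 11. Thus K = 11/6. Here |A + A| = 2|A| − 1 = 11, the minimum possible — so K = 11/6 is minimal, which holds iff A is an arithmetic progression.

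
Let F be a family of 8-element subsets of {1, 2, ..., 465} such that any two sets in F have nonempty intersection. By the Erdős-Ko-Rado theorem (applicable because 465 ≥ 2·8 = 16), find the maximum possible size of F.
max |F| = C(464, 7) = 877904613484272

The Erdős-Ko-Rado theorem states: for n ≥ 2k, an intersecting family of k-subsets of an n-element set has size at most C(n − 1, k − 1), with equality for 'star' families {A ⊆ [n] : |A| = k, i ∈ A} (fix an element i). For n = 465, k = 8: C(464, 7) = 877904613484272.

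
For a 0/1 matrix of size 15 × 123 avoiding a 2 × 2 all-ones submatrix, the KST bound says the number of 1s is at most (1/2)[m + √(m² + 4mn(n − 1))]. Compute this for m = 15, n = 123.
z(15, 123; 2, 2) ≤ (1/2)[15 + √(15² + 4·15·123·122)] = (1/2)[15 + √900585] = 481.9958

Kővári–Sós–Turán: let r_1, ..., r_15 be the row sums and z = Σ r_i the total number of 1s. Each pair of columns can share at most one row with both entries 1 (else a 2×2 all-ones block appears), so Σ_i C(r_i, 2) ≤ C(123, 2) = 7503. By convexity Σ_i C(r_i, 2) ≥ 15·C(z/15, 2) = z(z − 15)/(2·15), giving z² − 15z − 15·123·122 ≤ 0 and hence z ≤ (1/2)[15 + √(225 + 4·225090)] = (1/2)[15 + √900585] ≈ (1/2)(15 + 948.9916) = 481.9958.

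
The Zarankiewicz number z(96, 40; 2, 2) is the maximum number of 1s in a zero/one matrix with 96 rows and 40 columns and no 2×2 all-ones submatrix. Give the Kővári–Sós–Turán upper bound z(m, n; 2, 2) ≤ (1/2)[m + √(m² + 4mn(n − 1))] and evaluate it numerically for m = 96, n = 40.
z(96, 40; 2, 2) ≤ (1/2)[96 + √(96² + 4·96·40·39)] = (1/2)[96 + √608256] = 437.9538

Kővári–Sós–Turán: let r_1, ..., r_96 be the row sums and z = Σ r_i the total number of 1s. Each pair of columns can share at most one row with both entries 1 (else a 2×2 all-ones block appears), so Σ_i C(r_i, 2) ≤ C(40, 2) = 780. By convexity Σ_i C(r_i, 2) ≥ 96·C(z/96, 2) = z(z − 96)/(2·96), giving z² − 96z − 96·40·39 ≤ 0 and hence z ≤ (1/2)[96 + √(9216 + 4·149760)] = (1/2)[96 + √608256] ≈ (1/2)(96 + 779.9077) = 437.9538.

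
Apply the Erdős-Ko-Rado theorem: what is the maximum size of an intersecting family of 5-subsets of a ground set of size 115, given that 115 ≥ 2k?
max |F| = C(114, 4) = 6672876

The Erdős-Ko-Rado theorem states: for n ≥ 2k, an intersecting family of k-subsets of an n-element set has size at most C(n − 1, k − 1), with equality for 'star' families {A ⊆ [n] : |A| = k, i ∈ A} (fix an element i). For n = 115, k = 5: C(114, 4) = 6672876.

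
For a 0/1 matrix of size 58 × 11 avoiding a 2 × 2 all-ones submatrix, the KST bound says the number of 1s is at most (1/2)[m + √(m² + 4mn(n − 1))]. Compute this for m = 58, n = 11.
z(58, 11; 2, 2) ≤ (1/2)[58 + √(58² + 4·58·11·10)] = (1/2)[58 + √28884] = 113.9765

Kővári–Sós–Turán: let r_1, ..., r_58 be the row sums and z = Σ r_i the total number of 1s. Each pair of columns can share at most one row with both entries 1 (else a 2×2 all-ones block appears), so Σ_i C(r_i, 2) ≤ C(11, 2) = 55. By convexity Σ_i C(r_i, 2) ≥ 58·C(z/58, 2) = z(z − 58)/(2·58), giving z² − 58z − 58·11·10 ≤ 0 and hence z ≤ (1/2)[58 + √(3364 + 4·6380)] = (1/2)[58 + √28884] ≈ (1/2)(58 + 169.9529) = 113.9765.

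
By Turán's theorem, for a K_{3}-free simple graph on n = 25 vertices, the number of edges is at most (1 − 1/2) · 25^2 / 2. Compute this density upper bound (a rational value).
Turán density bound = (1/2) · 25^2/2 = 625/4 ≈ 156.25

Turán's theorem: ex(n, K_{r+1}) is achieved by the complete r-partite Turán graph T(n, r) with parts as balanced as possible, and is at most (1 − 1/r) · n^2/2. For r = 2, n = 25: the density bound is (1/2) · 625/2 = 625/4 ≈ 156.25. The integer-valued extremum is e(T(25, 2)) = 156, which is strictly less than the density bound 625/4 since 2 ∤ 25 (the parts of T(25, 2) cannot all be equal).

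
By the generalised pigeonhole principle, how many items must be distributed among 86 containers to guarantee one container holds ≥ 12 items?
n = (12 − 1)·86 + 1 = 947

By the generalised pigeonhole principle, to guarantee some box contains ≥ r objects we need more than (r − 1) · k objects total. Threshold: n = (r − 1) · k + 1. With r = 12 and k = 86: n = 11 · 86 + 1 = 946 + 1 = 947. For n = 946 = 11 · 86, we can put exactly 11 objects in every box, avoiding 12 in any single one — so 947 is tight.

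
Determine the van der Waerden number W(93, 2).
W(93, 2) = 93 + 1 = 94

A 2-term AP is any pair of integers, so a monochromatic 2-AP exists iff some colour is used at least twice. With 93 colours, the colouring i ↦ i on {1, ..., 93} uses each colour once, avoiding any monochromatic pair, so W(93, 2) > 93. For {1, ..., 94}, pigeonhole forces two integers of the same colour, which form a monochromatic 2-AP. Hence W(93, 2) = 94.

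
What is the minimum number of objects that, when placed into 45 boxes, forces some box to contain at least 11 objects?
n = (11 − 1)·45 + 1 = 451

By the generalised pigeonhole principle, to guarantee some box contains ≥ r objects we need more than (r − 1) · k objects total. Threshold: n = (r − 1) · k + 1. With r = 11 and k = 45: n = 10 · 45 + 1 = 450 + 1 = 451. For n = 450 = 10 · 45, we can put exactly 10 objects in every box, avoiding 11 in any single one — so 451 is tight.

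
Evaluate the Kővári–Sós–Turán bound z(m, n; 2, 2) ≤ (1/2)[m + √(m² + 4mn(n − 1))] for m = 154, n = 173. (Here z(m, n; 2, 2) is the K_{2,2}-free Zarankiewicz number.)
z(154, 173; 2, 2) ≤ (1/2)[154 + √(154² + 4·154·173·172)] = (1/2)[154 + √18353412] = 2219.0441

Kővári–Sós–Turán: let r_1, ..., r_154 be the row sums and z = Σ r_i the total number of 1s. Each pair of columns can share at most one row with both entries 1 (else a 2×2 all-ones block appears), so Σ_i C(r_i, 2) ≤ C(173, 2) = 14878. By convexity Σ_i C(r_i, 2) ≥ 154·C(z/154, 2) = z(z − 154)/(2·154), giving z² − 154z − 154·173·172 ≤ 0 and hence z ≤ (1/2)[154 + √(23716 + 4·4582424)] = (1/2)[154 + √18353412] ≈ (1/2)(154 + 4284.0882) = 2219.0441.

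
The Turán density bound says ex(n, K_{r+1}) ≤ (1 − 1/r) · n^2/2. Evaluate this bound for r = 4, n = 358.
Turán density bound = (3/4) · 358^2/2 = 96123/2 ≈ 48061.5

Turán's theorem: ex(n, K_{r+1}) is achieved by the complete r-partite Turán graph T(n, r) with parts as balanced as possible, and is at most (1 − 1/r) · n^2/2. For r = 4, n = 358: the density bound is (3/4) · 128164/2 = 96123/2 ≈ 48061.5. The integer-valued extremum is e(T(358, 4)) = 48061, which is strictly less than the density bound 96123/2 since 4 ∤ 358 (the parts of T(358, 4) cannot all be equal).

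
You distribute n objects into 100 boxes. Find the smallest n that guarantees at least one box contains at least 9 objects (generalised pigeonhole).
n = (9 − 1)·100 + 1 = 801

By the generalised pigeonhole principle, to guarantee some box contains ≥ r objects we need more than (r − 1) · k objects total. Threshold: n = (r − 1) · k + 1. With r = 9 and k = 100: n = 8 · 100 + 1 = 800 + 1 = 801. For n = 800 = 8 · 100, we can put exactly 8 objects in every box, avoiding 9 in any single one — so 801 is tight.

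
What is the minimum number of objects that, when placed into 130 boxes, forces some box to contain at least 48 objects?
n = (48 − 1)·130 + 1 = 6111

By the generalised pigeonhole principle, to guarantee some box contains ≥ r objects we need more than (r − 1) · k objects total. Threshold: n = (r − 1) · k + 1. With r = 48 and k = 130: n = 47 · 130 + 1 = 6110 + 1 = 6111. For n = 6110 = 47 · 130, we can put exactly 47 objects in every box, avoiding 48 in any single one — so 6111 is tight.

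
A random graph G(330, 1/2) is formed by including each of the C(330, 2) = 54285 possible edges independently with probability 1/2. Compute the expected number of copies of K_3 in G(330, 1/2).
E[# K_3] = C(330, 3) · (1/2)^C(3, 2) = 5935160 / 2^3 = 741895

For each 3-subset S of vertices (there are C(330, 3) = 5935160 such S), let X_S = 1 if S induces a K_3 (all C(3, 2) = 3 edges present). Then P(X_S = 1) = (1/2)^3 = 1/8. By linearity of expectation, E[# K_3] = C(330, 3) · (1/2)^3 = 5935160 / 8 = 741895.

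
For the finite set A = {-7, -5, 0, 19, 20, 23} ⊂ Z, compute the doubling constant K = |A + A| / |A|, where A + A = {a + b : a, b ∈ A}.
K = |A + A| / |A| = 21/6 = 7/2

Enumerate A + A = {a + b : a, b ∈ A}. With |A| = 6, there are |A|^2 = 36 ordered sum pairs; collecting distinct values, A + A = {-14, -12, -10, -7, -5, 0, 12, 13, 14, 15, 16, 18, 19, 20, 23, 38, 39, 40, 42, 43, 46}, so |A + A| = 21. Thus K = 21/6 = 7/2. For comparison, the minimum possible |A + A| over all 6-element sets is 2·6 − 1 = 11 (so min K = 11/6), attained only by arithmetic progressions.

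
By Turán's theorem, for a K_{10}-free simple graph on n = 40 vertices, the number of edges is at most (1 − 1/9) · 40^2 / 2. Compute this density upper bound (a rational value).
Turán density bound = (8/9) · 40^2/2 = 6400/9 ≈ 711.1111

Turán's theorem: ex(n, K_{r+1}) is achieved by the complete r-partite Turán graph T(n, r) with parts as balanced as possible, and is at most (1 − 1/r) · n^2/2. For r = 9, n = 40: the density bound is (8/9) · 1600/2 = 6400/9 ≈ 711.1111. The integer-valued extremum is e(T(40, 9)) = 710, which is strictly less than the density bound 6400/9 since 9 ∤ 40 (the parts of T(40, 9) cannot all be equal).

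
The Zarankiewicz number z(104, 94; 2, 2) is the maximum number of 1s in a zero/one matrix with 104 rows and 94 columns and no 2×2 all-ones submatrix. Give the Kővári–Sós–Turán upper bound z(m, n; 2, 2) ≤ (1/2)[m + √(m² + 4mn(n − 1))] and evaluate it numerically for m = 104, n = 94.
z(104, 94; 2, 2) ≤ (1/2)[104 + √(104² + 4·104·94·93)] = (1/2)[104 + √3647488] = 1006.9199

Kővári–Sós–Turán: let r_1, ..., r_104 be the row sums and z = Σ r_i the total number of 1s. Each pair of columns can share at most one row with both entries 1 (else a 2×2 all-ones block appears), so Σ_i C(r_i, 2) ≤ C(94, 2) = 4371. By convexity Σ_i C(r_i, 2) ≥ 104·C(z/104, 2) = z(z − 104)/(2·104), giving z² − 104z − 104·94·93 ≤ 0 and hence z ≤ (1/2)[104 + √(10816 + 4·909168)] = (1/2)[104 + √3647488] ≈ (1/2)(104 + 1909.8398) = 1006.9199.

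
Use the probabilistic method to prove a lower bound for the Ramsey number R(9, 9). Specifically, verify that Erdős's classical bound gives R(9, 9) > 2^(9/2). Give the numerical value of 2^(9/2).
2^(9/2) = 22.6274; so R(9, 9) > 22.6274

Colour each edge of K_n uniformly at random with red/blue. The expected number of monochromatic K_9 is C(n, 9) · 2 · 2^(−C(9,2)). If C(n, 9) · 2^(1 − C(9,2)) < 1, then with positive probability no monochromatic K_9 exists, so R(9, 9) > n. The standard estimate C(n, 9) ≤ n^9/9! shows this inequality holds whenever n ≤ 2^(9/2) (since 9! · 2^(C(9,2) − 1) > 2^(9^2/2) ≥ n^9). Hence R(9, 9) > 2^(9/2) = 22.6274.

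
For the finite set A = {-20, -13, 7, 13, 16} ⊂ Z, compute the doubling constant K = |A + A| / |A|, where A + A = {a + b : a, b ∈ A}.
K = |A + A| / |A| = 15/5 = 3

Enumerate A + A = {a + b : a, b ∈ A}. With |A| = 5, there are |A|^2 = 25 ordered sum pairs; collecting distinct values, A + A = {-40, -33, -26, -13, -7, -6, -4, 0, 3, 14, 20, 23, 26, 29, 32}, so |A + A| = 15. Thus K = 15/5 = 3. For comparison, the minimum possible |A + A| over all 5-element sets is 2·5 − 1 = 9 (so min K = 9/5), attained only by arithmetic progressions.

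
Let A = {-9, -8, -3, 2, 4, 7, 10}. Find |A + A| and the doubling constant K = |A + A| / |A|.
K = |A + A| / |A| = 23/7

Enumerate A + A = {a + b : a, b ∈ A}. With |A| = 7, there are |A|^2 = 49 ordered sum pairs; collecting distinct values, A + A = {-18, -17, -16, -12, -11, -7, -6, -5, -4, -2, -1, 1, 2, 4, 6, 7, 8, 9, 11, 12, 14, 17, 20}, so |A + A| = 23. Thus K = 23/7. For comparison, the minimum possible |A + A| over all 7-element sets is 2·7 − 1 = 13 (so min K = 13/7), attained only by arithmetic progressions.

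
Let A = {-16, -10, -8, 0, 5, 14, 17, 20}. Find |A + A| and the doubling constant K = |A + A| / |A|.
K = |A + A| / |A| = 32/8 = 4

Enumerate A + A = {a + b : a, b ∈ A}. With |A| = 8, there are |A|^2 = 64 ordered sum pairs; collecting distinct values, A + A = {-32, -26, -24, -20, -18, -16, -11, -10, -8, -5, -3, -2, 0, 1, 4, 5, 6, 7, 9, 10, 12, 14, 17, 19, 20, 22, 25, 28, 31, 34, 37, 40}, so |A + A| = 32. Thus K = 32/8 = 4. For comparison, the minimum possible |A + A| over all 8-element sets is 2·8 − 1 = 15 (so min K = 15/8), attained only by arithmetic progressions.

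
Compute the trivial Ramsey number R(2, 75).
R(2, 75) = 75

R(2, k) = k for all k ≥ 2: in a 2-colouring of K_k, either some edge is red (a red K_2) or all edges are blue (a blue K_k). And K_{74} coloured all-blue has no blue K_75, so R(2, 75) > 74. Hence R(2, 75) = 75.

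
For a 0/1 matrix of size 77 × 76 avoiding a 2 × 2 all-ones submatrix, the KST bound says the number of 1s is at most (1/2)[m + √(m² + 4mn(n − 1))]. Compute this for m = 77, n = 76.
z(77, 76; 2, 2) ≤ (1/2)[77 + √(77² + 4·77·76·75)] = (1/2)[77 + √1761529] = 702.113

Kővári–Sós–Turán: let r_1, ..., r_77 be the row sums and z = Σ r_i the total number of 1s. Each pair of columns can share at most one row with both entries 1 (else a 2×2 all-ones block appears), so Σ_i C(r_i, 2) ≤ C(76, 2) = 2850. By convexity Σ_i C(r_i, 2) ≥ 77·C(z/77, 2) = z(z − 77)/(2·77), giving z² − 77z − 77·76·75 ≤ 0 and hence z ≤ (1/2)[77 + √(5929 + 4·438900)] = (1/2)[77 + √1761529] ≈ (1/2)(77 + 1327.2261) = 702.113.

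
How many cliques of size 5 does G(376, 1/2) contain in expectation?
E[# K_5] = C(376, 5) · (1/2)^C(5, 2) = 60976324200 / 2^10 = 7622040525/128 = 59547191.6015625

For each 5-subset S of vertices (there are C(376, 5) = 60976324200 such S), let X_S = 1 if S induces a K_5 (all C(5, 2) = 10 edges present). Then P(X_S = 1) = (1/2)^10 = 1/1024. By linearity of expectation, E[# K_5] = C(376, 5) · (1/2)^10 = 60976324200 / 1024 = 7622040525/128 = 59547191.6015625.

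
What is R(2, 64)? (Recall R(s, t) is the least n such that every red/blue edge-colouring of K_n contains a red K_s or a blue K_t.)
R(2, 64) = 64

R(2, k) = k for all k ≥ 2: in a 2-colouring of K_k, either some edge is red (a red K_2) or all edges are blue (a blue K_k). And K_{63} coloured all-blue has no blue K_64, so R(2, 64) > 63. Hence R(2, 64) = 64.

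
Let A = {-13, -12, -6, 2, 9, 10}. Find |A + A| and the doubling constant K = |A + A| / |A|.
K = |A + A| / |A| = 18/6 = 3

Enumerate A + A = {a + b : a, b ∈ A}. With |A| = 6, there are |A|^2 = 36 ordered sum pairs; collecting distinct values, A + A = {-26, -25, -24, -19, -18, -12, -11, -10, -4, -3, -2, 3, 4, 11, 12, 18, 19, 20}, so |A + A| = 18. Thus K = 18/6 = 3. For comparison, the minimum possible |A + A| over all 6-element sets is 2·6 − 1 = 11 (so min K = 11/6), attained only by arithmetic progressions.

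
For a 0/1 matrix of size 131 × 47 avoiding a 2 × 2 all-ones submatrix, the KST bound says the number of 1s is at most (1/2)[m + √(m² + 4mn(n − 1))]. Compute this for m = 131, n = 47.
z(131, 47; 2, 2) ≤ (1/2)[131 + √(131² + 4·131·47·46)] = (1/2)[131 + √1150049] = 601.7017

Kővári–Sós–Turán: let r_1, ..., r_131 be the row sums and z = Σ r_i the total number of 1s. Each pair of columns can share at most one row with both entries 1 (else a 2×2 all-ones block appears), so Σ_i C(r_i, 2) ≤ C(47, 2) = 1081. By convexity Σ_i C(r_i, 2) ≥ 131·C(z/131, 2) = z(z − 131)/(2·131), giving z² − 131z − 131·47·46 ≤ 0 and hence z ≤ (1/2)[131 + √(17161 + 4·283222)] = (1/2)[131 + √1150049] ≈ (1/2)(131 + 1072.4034) = 601.7017.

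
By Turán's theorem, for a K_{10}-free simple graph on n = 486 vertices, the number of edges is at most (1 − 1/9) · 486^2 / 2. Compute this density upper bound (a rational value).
Turán density bound = (8/9) · 486^2/2 = 104976

Turán's theorem: ex(n, K_{r+1}) is achieved by the complete r-partite Turán graph T(n, r) with parts as balanced as possible, and is at most (1 − 1/r) · n^2/2. For r = 9, n = 486: the density bound is (8/9) · 236196/2 = 104976. Since 9 ∣ 486, the Turán graph T(486, 9) has parts of equal size 54, and its edge count e(T(486, 9)) = 104976 attains the density bound exactly.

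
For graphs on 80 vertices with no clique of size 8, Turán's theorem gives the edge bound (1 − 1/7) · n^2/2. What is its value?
Turán density bound = (6/7) · 80^2/2 = 19200/7 ≈ 2742.8571

Turán's theorem: ex(n, K_{r+1}) is achieved by the complete r-partite Turán graph T(n, r) with parts as balanced as possible, and is at most (1 − 1/r) · n^2/2. For r = 7, n = 80: the density bound is (6/7) · 6400/2 = 19200/7 ≈ 2742.8571. The integer-valued extremum is e(T(80, 7)) = 2742, which is strictly less than the density bound 19200/7 since 7 ∤ 80 (the parts of T(80, 7) cannot all be equal).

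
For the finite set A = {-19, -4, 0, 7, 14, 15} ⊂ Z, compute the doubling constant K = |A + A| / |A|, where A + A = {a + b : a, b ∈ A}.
K = |A + A| / |A| = 19/6

Enumerate A + A = {a + b : a, b ∈ A}. With |A| = 6, there are |A|^2 = 36 ordered sum pairs; collecting distinct values, A + A = {-38, -23, -19, -12, -8, -5, -4, 0, 3, 7, 10, 11, 14, 15, 21, 22, 28, 29, 30}, so |A + A| = 19. Thus K = 19/6. For comparison, the minimum possible |A + A| over all 6-element sets is 2·6 − 1 = 11 (so min K = 11/6), attained only by arithmetic progressions.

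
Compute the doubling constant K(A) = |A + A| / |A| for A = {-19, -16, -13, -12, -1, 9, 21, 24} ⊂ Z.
K = |A + A| / |A| = 32/8 = 4

Enumerate A + A = {a + b : a, b ∈ A}. With |A| = 8, there are |A|^2 = 64 ordered sum pairs; collecting distinct values, A + A = {-38, -35, -32, -31, -29, -28, -26, -25, -24, -20, -17, -14, -13, -10, -7, -4, -3, -2, 2, 5, 8, 9, 11, 12, 18, 20, 23, 30, 33, 42, 45, 48}, so |A + A| = 32. Thus K = 32/8 = 4. For comparison, the minimum possible |A + A| over all 8-element sets is 2·8 − 1 = 15 (so min K = 15/8), attained only by arithmetic progressions.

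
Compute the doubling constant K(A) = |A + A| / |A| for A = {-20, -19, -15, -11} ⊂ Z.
K = |A + A| / |A| = 9/4

Enumerate A + A = {a + b : a, b ∈ A}. With |A| = 4, there are |A|^2 = 16 ordered sum pairs; collecting distinct values, A + A = {-40, -39, -38, -35, -34, -31, -30, -26, -22}, so |A + A| = 9. Thus K = 9/4. For comparison, the minimum possible |A + A| over all 4-element sets is 2·4 − 1 = 7 (so min K = 7/4), attained only by arithmetic progressions.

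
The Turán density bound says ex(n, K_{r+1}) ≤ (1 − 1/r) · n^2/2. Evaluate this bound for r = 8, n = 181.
Turán density bound = (7/8) · 181^2/2 = 229327/16 ≈ 14332.9375

Turán's theorem: ex(n, K_{r+1}) is achieved by the complete r-partite Turán graph T(n, r) with parts as balanced as possible, and is at most (1 − 1/r) · n^2/2. For r = 8, n = 181: the density bound is (7/8) · 32761/2 = 229327/16 ≈ 14332.9375. The integer-valued extremum is e(T(181, 8)) = 14332, which is strictly less than the density bound 229327/16 since 8 ∤ 181 (the parts of T(181, 8) cannot all be equal).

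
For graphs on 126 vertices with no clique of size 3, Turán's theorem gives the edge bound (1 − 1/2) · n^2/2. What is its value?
Turán density bound = (1/2) · 126^2/2 = 3969

Turán's theorem: ex(n, K_{r+1}) is achieved by the complete r-partite Turán graph T(n, r) with parts as balanced as possible, and is at most (1 − 1/r) · n^2/2. For r = 2, n = 126: the density bound is (1/2) · 15876/2 = 3969. Since 2 ∣ 126, the Turán graph T(126, 2) has parts of equal size 63, and its edge count e(T(126, 2)) = 3969 attains the density bound exactly.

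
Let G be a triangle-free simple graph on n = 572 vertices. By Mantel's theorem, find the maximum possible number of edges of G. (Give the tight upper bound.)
ex(572, K_3) = ⌊572^2/4⌋ = 81796

Mantel (1907): a triangle-free graph on n vertices has at most ⌊n^2/4⌋ edges, with equality for the complete bipartite graph K_{⌊n/2⌋, ⌈n/2⌉}. For n = 572: ⌊572^2/4⌋ = ⌊327184/4⌋ = 81796. The extremal graph is K_{286, 286}, which has 286·286 = 81796 edges.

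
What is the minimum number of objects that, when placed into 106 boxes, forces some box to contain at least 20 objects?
n = (20 − 1)·106 + 1 = 2015

By the generalised pigeonhole principle, to guarantee some box contains ≥ r objects we need more than (r − 1) · k objects total. Threshold: n = (r − 1) · k + 1. With r = 20 and k = 106: n = 19 · 106 + 1 = 2014 + 1 = 2015. For n = 2014 = 19 · 106, we can put exactly 19 objects in every box, avoiding 20 in any single one — so 2015 is tight.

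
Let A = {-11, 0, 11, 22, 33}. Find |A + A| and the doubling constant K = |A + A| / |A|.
K = |A + A| / |A| = 9/5

Enumerate A + A = {a + b : a, b ∈ A}. With |A| = 5, there are |A|^2 = 25 ordered sum pairs; collecting distinct values, A + A = {-22, -11, 0, 11, 22, 33, 44, 55, 66}, so |A + A| = 9. Thus K = 9/5. Here |A + A| = 2|A| − 1 = 9, the minimum possible — so K = 9/5 is minimal, which holds iff A is an arithmetic progression.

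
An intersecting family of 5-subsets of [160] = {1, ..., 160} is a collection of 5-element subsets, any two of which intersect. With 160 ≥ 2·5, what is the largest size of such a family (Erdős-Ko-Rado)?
max |F| = C(159, 4) = 25637001

Erdős-Ko-Rado (1961): when n ≥ 2k, max |F| = C(n−1, k−1). The bound is attained by the star {A : i ∈ A} for any fixed i ∈ [n]. Here C(160−1, 5−1) = C(159, 4) = 25637001.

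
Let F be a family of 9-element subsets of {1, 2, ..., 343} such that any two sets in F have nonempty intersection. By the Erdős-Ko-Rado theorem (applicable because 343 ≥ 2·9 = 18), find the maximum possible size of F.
max |F| = C(342, 8) = 4274341943967810

Erdős-Ko-Rado (1961): when n ≥ 2k, max |F| = C(n−1, k−1). The bound is attained by the star {A : i ∈ A} for any fixed i ∈ [n]. Here C(343−1, 9−1) = C(342, 8) = 4274341943967810.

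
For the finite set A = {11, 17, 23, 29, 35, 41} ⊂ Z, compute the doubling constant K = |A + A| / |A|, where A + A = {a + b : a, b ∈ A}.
K = |A + A| / |A| = 11/6

Enumerate A + A = {a + b : a, b ∈ A}. With |A| = 6, there are |A|^2 = 36 ordered sum pairs; collecting distinct values, A + A = {22, 28, 34, 40, 46, 52, 58, 64, 70, 76, 82}, so |A + A| = 11. Thus K = 11/6. Here |A + A| = 2|A| − 1 = 11, the minimum possible — so K = 11/6 is minimal, which holds iff A is an arithmetic progression.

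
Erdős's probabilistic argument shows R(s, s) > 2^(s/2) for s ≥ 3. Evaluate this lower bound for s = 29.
2^(29/2) = 23170.475; so R(29, 29) > 23170.475

Colour each edge of K_n uniformly at random with red/blue. The expected number of monochromatic K_29 is C(n, 29) · 2 · 2^(−C(29,2)). If C(n, 29) · 2^(1 − C(29,2)) < 1, then with positive probability no monochromatic K_29 exists, so R(29, 29) > n. The standard estimate C(n, 29) ≤ n^29/29! shows this inequality holds whenever n ≤ 2^(29/2) (since 29! · 2^(C(29,2) − 1) > 2^(29^2/2) ≥ n^29). Hence R(29, 29) > 2^(29/2) = 23170.475.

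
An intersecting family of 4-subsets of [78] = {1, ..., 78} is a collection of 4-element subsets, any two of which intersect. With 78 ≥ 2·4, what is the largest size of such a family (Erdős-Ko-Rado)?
max |F| = C(77, 3) = 73150

The Erdős-Ko-Rado theorem states: for n ≥ 2k, an intersecting family of k-subsets of an n-element set has size at most C(n − 1, k − 1), with equality for 'star' families {A ⊆ [n] : |A| = k, i ∈ A} (fix an element i). For n = 78, k = 4: C(77, 3) = 73150.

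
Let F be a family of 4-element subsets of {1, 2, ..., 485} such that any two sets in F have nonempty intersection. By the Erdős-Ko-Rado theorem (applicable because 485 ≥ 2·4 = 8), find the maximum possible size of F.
max |F| = C(484, 3) = 18779684

Erdős-Ko-Rado (1961): when n ≥ 2k, max |F| = C(n−1, k−1). The bound is attained by the star {A : i ∈ A} for any fixed i ∈ [n]. Here C(485−1, 4−1) = C(484, 3) = 18779684.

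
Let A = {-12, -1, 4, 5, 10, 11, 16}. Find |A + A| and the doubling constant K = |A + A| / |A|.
K = |A + A| / |A| = 20/7

Enumerate A + A = {a + b : a, b ∈ A}. With |A| = 7, there are |A|^2 = 49 ordered sum pairs; collecting distinct values, A + A = {-24, -13, -8, -7, -2, -1, 3, 4, 8, 9, 10, 14, 15, 16, 20, 21, 22, 26, 27, 32}, so |A + A| = 20. Thus K = 20/7. For comparison, the minimum possible |A + A| over all 7-element sets is 2·7 − 1 = 13 (so min K = 13/7), attained only by arithmetic progressions.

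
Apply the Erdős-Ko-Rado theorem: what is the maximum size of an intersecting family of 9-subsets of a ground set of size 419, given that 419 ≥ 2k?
max |F| = C(418, 8) = 21608403021078588

The Erdős-Ko-Rado theorem states: for n ≥ 2k, an intersecting family of k-subsets of an n-element set has size at most C(n − 1, k − 1), with equality for 'star' families {A ⊆ [n] : |A| = k, i ∈ A} (fix an element i). For n = 419, k = 9: C(418, 8) = 21608403021078588.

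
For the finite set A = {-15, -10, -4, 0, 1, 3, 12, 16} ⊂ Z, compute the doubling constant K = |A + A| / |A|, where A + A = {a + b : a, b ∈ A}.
K = |A + A| / |A| = 30/8 = 15/4

Enumerate A + A = {a + b : a, b ∈ A}. With |A| = 8, there are |A|^2 = 64 ordered sum pairs; collecting distinct values, A + A = {-30, -25, -20, -19, -15, -14, -12, -10, -9, -8, -7, -4, -3, -1, 0, 1, 2, 3, 4, 6, 8, 12, 13, 15, 16, 17, 19, 24, 28, 32}, so |A + A| = 30. Thus K = 30/8 = 15/4. For comparison, the minimum possible |A + A| over all 8-element sets is 2·8 − 1 = 15 (so min K = 15/8), attained only by arithmetic progressions.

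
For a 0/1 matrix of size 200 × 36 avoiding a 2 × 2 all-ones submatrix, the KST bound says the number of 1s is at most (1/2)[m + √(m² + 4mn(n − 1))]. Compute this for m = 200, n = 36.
z(200, 36; 2, 2) ≤ (1/2)[200 + √(200² + 4·200·36·35)] = (1/2)[200 + √1048000] = 611.8594

Kővári–Sós–Turán: let r_1, ..., r_200 be the row sums and z = Σ r_i the total number of 1s. Each pair of columns can share at most one row with both entries 1 (else a 2×2 all-ones block appears), so Σ_i C(r_i, 2) ≤ C(36, 2) = 630. By convexity Σ_i C(r_i, 2) ≥ 200·C(z/200, 2) = z(z − 200)/(2·200), giving z² − 200z − 200·36·35 ≤ 0 and hence z ≤ (1/2)[200 + √(40000 + 4·252000)] = (1/2)[200 + √1048000] ≈ (1/2)(200 + 1023.7187) = 611.8594.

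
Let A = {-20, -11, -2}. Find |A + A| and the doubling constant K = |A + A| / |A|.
K = |A + A| / |A| = 5/3

Enumerate A + A = {a + b : a, b ∈ A}. With |A| = 3, there are |A|^2 = 9 ordered sum pairs; collecting distinct values, A + A = {-40, -31, -22, -13, -4}, so |A + A| = 5. Thus K = 5/3. Here |A + A| = 2|A| − 1 = 5, the minimum possible — so K = 5/3 is minimal, which holds iff A is an arithmetic progression.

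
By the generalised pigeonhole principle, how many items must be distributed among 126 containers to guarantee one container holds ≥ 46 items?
n = (46 − 1)·126 + 1 = 5671

By the generalised pigeonhole principle, to guarantee some box contains ≥ r objects we need more than (r − 1) · k objects total. Threshold: n = (r − 1) · k + 1. With r = 46 and k = 126: n = 45 · 126 + 1 = 5670 + 1 = 5671. For n = 5670 = 45 · 126, we can put exactly 45 objects in every box, avoiding 46 in any single one — so 5671 is tight.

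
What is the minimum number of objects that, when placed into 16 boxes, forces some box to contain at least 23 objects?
n = (23 − 1)·16 + 1 = 353

By the generalised pigeonhole principle, to guarantee some box contains ≥ r objects we need more than (r − 1) · k objects total. Threshold: n = (r − 1) · k + 1. With r = 23 and k = 16: n = 22 · 16 + 1 = 352 + 1 = 353. For n = 352 = 22 · 16, we can put exactly 22 objects in every box, avoiding 23 in any single one — so 353 is tight.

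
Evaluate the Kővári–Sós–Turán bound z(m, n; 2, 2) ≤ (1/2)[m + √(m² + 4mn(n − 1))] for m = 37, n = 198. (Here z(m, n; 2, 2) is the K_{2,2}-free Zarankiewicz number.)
z(37, 198; 2, 2) ≤ (1/2)[37 + √(37² + 4·37·198·197)] = (1/2)[37 + √5774257] = 1219.9842

Kővári–Sós–Turán: let r_1, ..., r_37 be the row sums and z = Σ r_i the total number of 1s. Each pair of columns can share at most one row with both entries 1 (else a 2×2 all-ones block appears), so Σ_i C(r_i, 2) ≤ C(198, 2) = 19503. By convexity Σ_i C(r_i, 2) ≥ 37·C(z/37, 2) = z(z − 37)/(2·37), giving z² − 37z − 37·198·197 ≤ 0 and hence z ≤ (1/2)[37 + √(1369 + 4·1443222)] = (1/2)[37 + √5774257] ≈ (1/2)(37 + 2402.9684) = 1219.9842.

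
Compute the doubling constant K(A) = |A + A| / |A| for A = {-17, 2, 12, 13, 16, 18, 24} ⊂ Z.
K = |A + A| / |A| = 26/7

Enumerate A + A = {a + b : a, b ∈ A}. With |A| = 7, there are |A|^2 = 49 ordered sum pairs; collecting distinct values, A + A = {-34, -15, -5, -4, -1, 1, 4, 7, 14, 15, 18, 20, 24, 25, 26, 28, 29, 30, 31, 32, 34, 36, 37, 40, 42, 48}, so |A + A| = 26. Thus K = 26/7. For comparison, the minimum possible |A + A| over all 7-element sets is 2·7 − 1 = 13 (so min K = 13/7), attained only by arithmetic progressions.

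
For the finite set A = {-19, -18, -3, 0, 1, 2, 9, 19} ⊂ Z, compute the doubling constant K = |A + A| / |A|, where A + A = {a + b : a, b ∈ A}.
K = |A + A| / |A| = 31/8

Enumerate A + A = {a + b : a, b ∈ A}. With |A| = 8, there are |A|^2 = 64 ordered sum pairs; collecting distinct values, A + A = {-38, -37, -36, -22, -21, -19, -18, -17, -16, -10, -9, -6, -3, -2, -1, 0, 1, 2, 3, 4, 6, 9, 10, 11, 16, 18, 19, 20, 21, 28, 38}, so |A + A| = 31. Thus K = 31/8. For comparison, the minimum possible |A + A| over all 8-element sets is 2·8 − 1 = 15 (so min K = 15/8), attained only by arithmetic progressions.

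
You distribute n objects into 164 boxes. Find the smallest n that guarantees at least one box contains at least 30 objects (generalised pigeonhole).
n = (30 − 1)·164 + 1 = 4757

By the generalised pigeonhole principle, to guarantee some box contains ≥ r objects we need more than (r − 1) · k objects total. Threshold: n = (r − 1) · k + 1. With r = 30 and k = 164: n = 29 · 164 + 1 = 4756 + 1 = 4757. For n = 4756 = 29 · 164, we can put exactly 29 objects in every box, avoiding 30 in any single one — so 4757 is tight.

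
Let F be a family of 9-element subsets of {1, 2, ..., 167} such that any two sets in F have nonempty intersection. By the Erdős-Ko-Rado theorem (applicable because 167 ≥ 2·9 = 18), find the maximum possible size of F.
max |F| = C(166, 8) = 12049276177620

Erdős-Ko-Rado (1961): when n ≥ 2k, max |F| = C(n−1, k−1). The bound is attained by the star {A : i ∈ A} for any fixed i ∈ [n]. Here C(167−1, 9−1) = C(166, 8) = 12049276177620.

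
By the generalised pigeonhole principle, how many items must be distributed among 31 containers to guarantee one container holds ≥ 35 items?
n = (35 − 1)·31 + 1 = 1055

By the generalised pigeonhole principle, to guarantee some box contains ≥ r objects we need more than (r − 1) · k objects total. Threshold: n = (r − 1) · k + 1. With r = 35 and k = 31: n = 34 · 31 + 1 = 1054 + 1 = 1055. For n = 1054 = 34 · 31, we can put exactly 34 objects in every box, avoiding 35 in any single one — so 1055 is tight.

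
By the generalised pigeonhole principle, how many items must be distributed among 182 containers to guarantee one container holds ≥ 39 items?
n = (39 − 1)·182 + 1 = 6917

By the generalised pigeonhole principle, to guarantee some box contains ≥ r objects we need more than (r − 1) · k objects total. Threshold: n = (r − 1) · k + 1. With r = 39 and k = 182: n = 38 · 182 + 1 = 6916 + 1 = 6917. For n = 6916 = 38 · 182, we can put exactly 38 objects in every box, avoiding 39 in any single one — so 6917 is tight.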